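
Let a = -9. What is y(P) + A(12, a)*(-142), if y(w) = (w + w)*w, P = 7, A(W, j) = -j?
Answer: -1180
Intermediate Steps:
y(w) = 2*w² (y(w) = (2*w)*w = 2*w²)
y(P) + A(12, a)*(-142) = 2*7² - 1*(-9)*(-142) = 2*49 + 9*(-142) = 98 - 1278 = -1180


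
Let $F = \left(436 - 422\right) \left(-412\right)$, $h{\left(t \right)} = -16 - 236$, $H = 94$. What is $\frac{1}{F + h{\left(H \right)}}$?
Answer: $- \frac{1}{6020} \approx -0.00016611$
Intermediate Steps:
$h{\left(t \right)} = -252$ ($h{\left(t \right)} = -16 - 236 = -252$)
$F = -5768$ ($F = 14 \left(-412\right) = -5768$)
$\frac{1}{F + h{\left(H \right)}} = \frac{1}{-5768 - 252} = \frac{1}{-6020} = - \frac{1}{6020}$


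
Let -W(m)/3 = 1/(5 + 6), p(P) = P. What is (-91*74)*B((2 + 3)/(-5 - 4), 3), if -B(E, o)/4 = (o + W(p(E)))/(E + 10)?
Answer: 1454544/187 ≈ 7778.3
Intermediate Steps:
W(m) = -3/11 (W(m) = -3/(5 + 6) = -3/11)
B(E, o) = -4*(-3/11 + o)/(10 + E) (B(E, o) = -4*(o - 3/11)/(E + 10) = -4*(-3/11 + o)/(10 + E))
(-91*74)*B((2 + 3)/(-5 - 4), 3) = (-91*74)*(4*(3 - 11*3)/(11*(10 + (2 + 3)/(-5 - 4)))) = -26936*(3 - 33)/(11*(10 + 5/(-9))) = -26936*(-30)/(11*(10 + 5*(-⅑))) = -26936*(-30)/(11*(10 - 5/9)) = -26936*(-30)/(11*85/9) = -26936*9*(-30)/(11*85) = -6734*(-216/187) = 1454544/187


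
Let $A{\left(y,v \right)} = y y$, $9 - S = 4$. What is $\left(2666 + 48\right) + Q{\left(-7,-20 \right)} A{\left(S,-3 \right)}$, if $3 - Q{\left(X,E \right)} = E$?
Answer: $3289$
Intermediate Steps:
$Q{\left(X,E \right)} = 3 - E$
$S = 5$ ($S = 9 - 4 = 5$)
$A{\left(y,v \right)} = y^{2}$
$\left(2666 + 48\right) + Q{\left(-7,-20 \right)} A{\left(S,-3 \right)} = \left(2666 + 48\right) + \left(3 - -20\right) 5^{2} = 2714 + \left(3 + 20\right) 25 = 2714 + 23 \cdot 25 = 2714 + 575 = 3289$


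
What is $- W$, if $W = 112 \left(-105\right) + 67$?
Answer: $11693$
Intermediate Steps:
$W = -11693$ ($W = -11760 + 67 = -11693$)
$- W = \left(-1\right) \left(-11693\right) = 11693$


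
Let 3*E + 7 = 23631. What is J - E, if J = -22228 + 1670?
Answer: -85298/3 ≈ -28433.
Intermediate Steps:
J = -20558
E = 23624/3 (E = -7/3 + (⅓)*23631 = -7/3 + 7877 = 23624/3 ≈ 7874.7)
J - E = -20558 - 1*23624/3 = -20558 - 23624/3 = -85298/3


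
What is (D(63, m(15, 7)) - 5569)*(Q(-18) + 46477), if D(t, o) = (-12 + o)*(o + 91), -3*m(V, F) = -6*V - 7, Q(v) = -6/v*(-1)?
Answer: -3841435930/27 ≈ -1.4228e+8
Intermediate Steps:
Q(v) = 6/v
m(V, F) = 7/3 + 2*V (m(V, F) = -(-6*V - 7)/3 = -(-7 - 6*V)/3 = 7/3 + 2*V)
D(t, o) = (-12 + o)*(91 + o)
(D(63, m(15, 7)) - 5569)*(Q(-18) + 46477) = ((-1092 + (7/3 + 2*15)**2 + 79*(7/3 + 2*15)) - 5569)*(6/(-18) + 46477) = ((-1092 + (7/3 + 30)**2 + 79*(7/3 + 30)) - 5569)*(6*(-1/18) + 46477) = ((-1092 + (97/3)**2 + 79*(97/3)) - 5569)*(-1/3 + 46477) = ((-1092 + 9409/9 + 7663/3) - 5569)*(139430/3) = (22570/9 - 5569)*(139430/3) = -27551/9*139430/3 = -3841435930/27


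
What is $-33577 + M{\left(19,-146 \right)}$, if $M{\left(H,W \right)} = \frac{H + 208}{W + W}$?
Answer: $- \frac{9804711}{292} \approx -33578.0$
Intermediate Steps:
$M{\left(H,W \right)} = \frac{208 + H}{2 W}$
$-33577 + M{\left(19,-146 \right)} = -33577 + \frac{208 + 19}{2 \left(-146\right)} = -33577 + \frac{1}{2} \left(- \frac{1}{146}\right) 227 = -33577 - \frac{227}{292} = - \frac{9804711}{292}$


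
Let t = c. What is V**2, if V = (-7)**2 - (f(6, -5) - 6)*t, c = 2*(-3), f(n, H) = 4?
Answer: 1369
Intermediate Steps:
c = -6
t = -6
V = 37 (V = (-7)**2 - (4 - 6)*(-6) = 49 - (-2)*(-6) = 49 - 1*12 = 49 - 12 = 37)
V**2 = 37**2 = 1369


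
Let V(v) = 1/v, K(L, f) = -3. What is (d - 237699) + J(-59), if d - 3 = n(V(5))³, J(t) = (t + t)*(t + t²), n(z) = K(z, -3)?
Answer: -641519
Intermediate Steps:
n(z) = -3
J(t) = 2*t*(t + t²) (J(t) = (2*t)*(t + t²) = 2*t*(t + t²))
d = -24 (d = 3 + (-3)³ = 3 - 27 = -24)
(d - 237699) + J(-59) = (-24 - 237699) + 2*(-59)²*(1 - 59) = -237723 + 2*3481*(-58) = -237723 - 403796 = -641519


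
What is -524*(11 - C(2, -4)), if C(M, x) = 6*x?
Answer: -18340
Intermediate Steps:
-524*(11 - C(2, -4)) = -524*(11 - 6*(-4)) = -524*(11 - 1*(-24)) = -524*(11 + 24) = -524*35 = -18340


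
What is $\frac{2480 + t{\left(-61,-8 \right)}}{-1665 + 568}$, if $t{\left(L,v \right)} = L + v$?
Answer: $- \frac{2411}{1097} \approx -2.1978$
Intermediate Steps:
$\frac{2480 + t{\left(-61,-8 \right)}}{-1665 + 568} = \frac{2480 - 69}{-1665 + 568} = \frac{2480 - 69}{-1097} = 2411 \left(- \frac{1}{1097}\right) = - \frac{2411}{1097}$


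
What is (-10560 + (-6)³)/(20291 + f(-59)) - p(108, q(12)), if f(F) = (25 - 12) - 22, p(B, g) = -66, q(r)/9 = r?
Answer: 663918/10141 ≈ 65.469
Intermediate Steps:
q(r) = 9*r
f(F) = -9 (f(F) = 13 - 22 = -9)
(-10560 + (-6)³)/(20291 + f(-59)) - p(108, q(12)) = (-10560 + (-6)³)/(20291 - 9) - 1*(-66) = (-10560 - 216)/20282 + 66 = -10776*1/20282 + 66 = -5388/10141 + 66 = 663918/10141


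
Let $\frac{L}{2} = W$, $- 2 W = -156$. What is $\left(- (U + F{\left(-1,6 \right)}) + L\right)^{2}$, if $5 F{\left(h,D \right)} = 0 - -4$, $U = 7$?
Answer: $\frac{549081}{25} \approx 21963.0$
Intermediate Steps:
$W = 78$ ($W = \left(- \frac{1}{2}\right) \left(-156\right) = 78$)
$L = 156$ ($L = 2 \cdot 78 = 156$)
$F{\left(h,D \right)} = \frac{4}{5}$ ($F{\left(h,D \right)} = \frac{0 - -4}{5} = \frac{0 + 4}{5} = \frac{1}{5} \cdot 4 = \frac{4}{5}$)
$\left(- (U + F{\left(-1,6 \right)}) + L\right)^{2} = \left(- (7 + \frac{4}{5}) + 156\right)^{2} = \left(\left(-1\right) \frac{39}{5} + 156\right)^{2} = \left(- \frac{39}{5} + 156\right)^{2} = \left(\frac{741}{5}\right)^{2} = \frac{549081}{25}$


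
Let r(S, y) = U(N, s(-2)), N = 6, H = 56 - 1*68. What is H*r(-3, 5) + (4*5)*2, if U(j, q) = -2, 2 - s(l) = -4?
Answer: 64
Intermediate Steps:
H = -12 (H = 56 - 68 = -12)
s(l) = 6 (s(l) = 2 - 1*(-4) = 2 + 4 = 6)
r(S, y) = -2
H*r(-3, 5) + (4*5)*2 = -12*(-2) + (4*5)*2 = 24 + 20*2 = 24 + 40 = 64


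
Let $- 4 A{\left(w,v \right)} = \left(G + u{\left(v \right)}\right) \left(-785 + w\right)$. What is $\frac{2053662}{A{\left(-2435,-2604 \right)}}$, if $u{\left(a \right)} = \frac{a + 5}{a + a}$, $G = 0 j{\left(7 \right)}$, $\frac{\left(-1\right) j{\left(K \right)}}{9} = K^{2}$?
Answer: $\frac{13521456}{2645} \approx 5112.1$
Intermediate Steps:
$j{\left(K \right)} = - 9 K^{2}$
$G = 0$ ($G = 0 \left(- 9 \cdot 7^{2}\right) = 0 \left(\left(-9\right) 49\right) = 0 \left(-441\right) = 0$)
$u{\left(a \right)} = \frac{5 + a}{2 a}$
$A{\left(w,v \right)} = - \frac{\left(-785 + w\right) \left(5 + v\right)}{8 v}$ ($A{\left(w,v \right)} = - \frac{\left(0 + \frac{5 + v}{2 v}\right) \left(-785 + w\right)}{4} = - \frac{\frac{5 + v}{2 v} \left(-785 + w\right)}{4} = - \frac{\frac{1}{2} \frac{1}{v} \left(-785 + w\right) \left(5 + v\right)}{4} = - \frac{\left(-785 + w\right) \left(5 + v\right)}{8 v}$)
$\frac{2053662}{A{\left(-2435,-2604 \right)}} = \frac{2053662}{\frac{1}{8} \frac{1}{-2604} \left(3925 + 785 \left(-2604\right) - - 2435 \left(5 - 2604\right)\right)} = \frac{2053662}{\frac{1}{8} \left(- \frac{1}{2604}\right) \left(3925 - 2044140 - \left(-2435\right) \left(-2599\right)\right)} = \frac{2053662}{\frac{1}{8} \left(- \frac{1}{2604}\right) \left(3925 - 2044140 - 6328565\right)} = \frac{2053662}{\frac{1}{8} \left(- \frac{1}{2604}\right) \left(-8368780\right)} = \frac{2053662}{\frac{298885}{744}} = 2053662 \cdot \frac{744}{298885} = \frac{13521456}{2645}$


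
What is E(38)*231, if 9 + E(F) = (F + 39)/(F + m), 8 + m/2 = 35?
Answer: -173481/92 ≈ -1885.7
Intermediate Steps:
m = 54 (m = -16 + 2*35 = -16 + 70 = 54)
E(F) = -9 + (39 + F)/(54 + F) (E(F) = -9 + (F + 39)/(F + 54) = -9 + (39 + F)/(54 + F))
E(38)*231 = ((-447 - 8*38)/(54 + 38))*231 = ((-447 - 304)/92)*231 = ((1/92)*(-751))*231 = -751/92*231 = -173481/92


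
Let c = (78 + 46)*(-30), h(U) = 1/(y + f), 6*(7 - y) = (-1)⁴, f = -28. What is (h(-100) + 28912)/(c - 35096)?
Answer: -1835909/2464816 ≈ -0.74485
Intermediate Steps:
y = 41/6 (y = 7 - ⅙*(-1)⁴ = 7 - ⅙*1 = 7 - ⅙ = 41/6 ≈ 6.8333)
h(U) = -6/127 (h(U) = 1/(41/6 - 28) = 1/(-127/6) = -6/127)
c = -3720 (c = 124*(-30) = -3720)
(h(-100) + 28912)/(c - 35096) = (-6/127 + 28912)/(-3720 - 35096) = (3671818/127)/(-38816) = (3671818/127)*(-1/38816) = -1835909/2464816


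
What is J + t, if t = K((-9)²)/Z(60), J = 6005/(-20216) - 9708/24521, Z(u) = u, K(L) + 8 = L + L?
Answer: 284336809/151749960 ≈ 1.8737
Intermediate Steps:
K(L) = -8 + 2*L (K(L) = -8 + (L + L) = -8 + 2*L)
J = -7010317/10116664 (J = 6005*(-1/20216) - 9708*1/24521 = -6005/20216 - 9708/24521 = -7010317/10116664 ≈ -0.69295)
t = 77/30 (t = (-8 + 2*(-9)²)/60 = (-8 + 2*81)*(1/60) = (-8 + 162)*(1/60) = 154*(1/60) = 77/30 ≈ 2.5667)
J + t = -7010317/10116664 + 77/30 = 284336809/151749960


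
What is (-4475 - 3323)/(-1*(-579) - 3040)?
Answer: 7798/2461 ≈ 3.1686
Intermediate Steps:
(-4475 - 3323)/(-1*(-579) - 3040) = -7798/(579 - 3040) = -7798/(-2461) = -7798*(-1/2461) = 7798/2461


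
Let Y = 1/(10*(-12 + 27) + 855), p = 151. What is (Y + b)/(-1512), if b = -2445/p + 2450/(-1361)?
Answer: 464484683/39035786895 ≈ 0.011899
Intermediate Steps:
Y = 1/1005 (Y = 1/(10*15 + 855) = 1/(150 + 855) = 1/1005 ≈ 0.00099503)
b = -3697595/205511 (b = -2445/151 + 2450/(-1361) = -2445*1/151 + 2450*(-1/1361) = -2445/151 - 2450/1361 = -3697595/205511 ≈ -17.992)
(Y + b)/(-1512) = (1/1005 - 3697595/205511)/(-1512) = -3715877464/206538555*(-1/1512) = 464484683/39035786895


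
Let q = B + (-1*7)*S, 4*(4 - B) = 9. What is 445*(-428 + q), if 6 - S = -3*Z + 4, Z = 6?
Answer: -1007925/4 ≈ -2.5198e+5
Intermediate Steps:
B = 7/4 (B = 4 - ¼*9 = 4 - 9/4 = 7/4 ≈ 1.7500)
S = 20 (S = 6 - (-3*6 + 4) = 6 - (-18 + 4) = 6 - 1*(-14) = 6 + 14 = 20)
q = -553/4 (q = 7/4 - 1*7*20 = 7/4 - 7*20 = 7/4 - 140 = -553/4 ≈ -138.25)
445*(-428 + q) = 445*(-428 - 553/4) = 445*(-2265/4) = -1007925/4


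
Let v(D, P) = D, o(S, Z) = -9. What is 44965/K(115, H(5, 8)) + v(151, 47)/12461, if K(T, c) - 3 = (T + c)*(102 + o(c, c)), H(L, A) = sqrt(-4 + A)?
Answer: 561952349/135625524 ≈ 4.1434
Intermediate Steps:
K(T, c) = 3 + 93*T + 93*c (K(T, c) = 3 + (T + c)*(102 - 9) = 3 + (T + c)*93 = 3 + (93*T + 93*c) = 3 + 93*T + 93*c)
44965/K(115, H(5, 8)) + v(151, 47)/12461 = 44965/(3 + 93*115 + 93*sqrt(-4 + 8)) + 151/12461 = 44965/(3 + 10695 + 93*sqrt(4)) + 151*(1/12461) = 44965/(3 + 10695 + 93*2) + 151/12461 = 44965/(3 + 10695 + 186) + 151/12461 = 44965/10884 + 151/12461 = 561952349/135625524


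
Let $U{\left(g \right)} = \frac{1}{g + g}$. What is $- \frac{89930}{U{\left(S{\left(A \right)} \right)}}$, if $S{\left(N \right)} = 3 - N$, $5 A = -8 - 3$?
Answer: $-935272$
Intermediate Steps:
$A = - \frac{11}{5}$ ($A = \frac{-8 - 3}{5} = \frac{1}{5} \left(-11\right) = - \frac{11}{5} \approx -2.2$)
$U{\left(g \right)} = \frac{1}{2 g}$
$- \frac{89930}{U{\left(S{\left(A \right)} \right)}} = - \frac{89930}{\frac{1}{2} \frac{1}{3 - - \frac{11}{5}}} = - \frac{89930}{\frac{1}{2} \frac{1}{3 + \frac{11}{5}}} = - \frac{89930}{\frac{1}{2} \frac{1}{\frac{26}{5}}} = - \frac{89930}{\frac{1}{2} \cdot \frac{5}{26}} = - \frac{89930}{\frac{5}{52}} = \left(-89930\right) \frac{52}{5} = -935272$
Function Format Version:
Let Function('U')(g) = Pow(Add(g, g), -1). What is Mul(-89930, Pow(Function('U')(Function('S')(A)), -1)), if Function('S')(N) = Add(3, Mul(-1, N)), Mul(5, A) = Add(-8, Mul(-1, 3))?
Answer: -935272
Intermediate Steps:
A = Rational(-11, 5) (A = Mul(Rational(1, 5), Add(-8, Mul(-1, 3))) = Mul(Rational(1, 5), Add(-8, -3)) = Mul(Rational(1, 5), -11) = Rational(-11, 5) ≈ -2.2000)
Function('U')(g) = Mul(Rational(1, 2), Pow(g, -1)) (Function('U')(g) = Pow(Mul(2, g), -1) = Mul(Rational(1, 2), Pow(g, -1)))
Mul(-89930, Pow(Function('U')(Function('S')(A)), -1)) = Mul(-89930, Pow(Mul(Rational(1, 2), Pow(Add(3, Mul(-1, Rational(-11, 5))), -1)), -1)) = Mul(-89930, Pow(Mul(Rational(1, 2), Pow(Add(3, Rational(11, 5)), -1)), -1)) = Mul(-89930, Pow(Mul(Rational(1, 2), Pow(Rational(26, 5), -1)), -1)) = Mul(-89930, Pow(Mul(Rational(1, 2), Rational(5, 26)), -1)) = Mul(-89930, Pow(Rational(5, 52), -1)) = Mul(-89930, Rational(52, 5)) = -935272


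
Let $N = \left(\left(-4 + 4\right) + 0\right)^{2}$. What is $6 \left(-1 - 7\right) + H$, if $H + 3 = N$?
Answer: $-51$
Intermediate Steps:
$N = 0$ ($N = \left(0 + 0\right)^{2} = 0^{2} = 0$)
$H = -3$ ($H = -3 + 0 = -3$)
$6 \left(-1 - 7\right) + H = 6 \left(-1 - 7\right) - 3 = 6 \left(-8\right) - 3 = -48 - 3 = -51$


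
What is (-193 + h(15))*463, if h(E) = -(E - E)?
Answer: -89359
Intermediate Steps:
h(E) = 0 (h(E) = -1*0 = 0)
(-193 + h(15))*463 = (-193 + 0)*463 = -193*463 = -89359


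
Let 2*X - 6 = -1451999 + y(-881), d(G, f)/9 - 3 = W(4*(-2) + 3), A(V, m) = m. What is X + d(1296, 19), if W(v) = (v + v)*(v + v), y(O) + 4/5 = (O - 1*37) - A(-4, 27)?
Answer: -3627712/5 ≈ -7.2554e+5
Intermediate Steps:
y(O) = -324/5 + O (y(O) = -⅘ + ((O - 1*37) - 1*27) = -⅘ + ((O - 37) - 27) = -⅘ + ((-37 + O) - 27) = -⅘ + (-64 + O) = -324/5 + O)
W(v) = 4*v² (W(v) = (2*v)*(2*v) = 4*v²)
d(G, f) = 927 (d(G, f) = 27 + 9*(4*(4*(-2) + 3)²) = 27 + 9*(4*(-8 + 3)²) = 27 + 9*(4*(-5)²) = 27 + 9*(4*25) = 27 + 9*100 = 27 + 900 = 927)
X = -3632347/5 (X = 3 + (-1451999 + (-324/5 - 881))/2 = 3 + (-1451999 - 4729/5)/2 = 3 + (½)*(-7264724/5) = 3 - 3632362/5 = -3632347/5 ≈ -7.2647e+5)
X + d(1296, 19) = -3632347/5 + 927 = -3627712/5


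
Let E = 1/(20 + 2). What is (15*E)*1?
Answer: 15/22 ≈ 0.68182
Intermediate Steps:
E = 1/22 ≈ 0.045455
(15*E)*1 = (15*(1/22))*1 = (15/22)*1 = 15/22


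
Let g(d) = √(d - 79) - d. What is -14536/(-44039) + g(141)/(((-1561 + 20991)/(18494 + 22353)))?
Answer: -253356971173/855677770 + 40847*√62/19430 ≈ -279.54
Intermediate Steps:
g(d) = √(-79 + d) - d
-14536/(-44039) + g(141)/(((-1561 + 20991)/(18494 + 22353))) = -14536/(-44039) + (√(-79 + 141) - 1*141)/(((-1561 + 20991)/(18494 + 22353))) = -14536*(-1/44039) + (√62 - 141)/((19430/40847)) = 14536/44039 + (-141 + √62)/((19430*(1/40847))) = 14536/44039 + (-141 + √62)/(19430/40847) = 14536/44039 + (-141 + √62)*(40847/19430) = 14536/44039 + (-5759427/19430 + 40847*√62/19430) = -253356971173/855677770 + 40847*√62/19430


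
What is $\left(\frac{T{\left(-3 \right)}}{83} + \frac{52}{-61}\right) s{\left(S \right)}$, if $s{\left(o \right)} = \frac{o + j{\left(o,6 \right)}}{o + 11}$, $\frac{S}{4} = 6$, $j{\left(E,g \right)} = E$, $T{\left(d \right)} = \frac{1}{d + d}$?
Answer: $- \frac{207656}{177205} \approx -1.1718$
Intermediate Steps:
$T{\left(d \right)} = \frac{1}{2 d}$
$S = 24$ ($S = 4 \cdot 6 = 24$)
$s{\left(o \right)} = \frac{2 o}{11 + o}$ ($s{\left(o \right)} = \frac{o + o}{o + 11} = \frac{2 o}{11 + o}$)
$\left(\frac{T{\left(-3 \right)}}{83} + \frac{52}{-61}\right) s{\left(S \right)} = \left(\frac{\frac{1}{2} \frac{1}{-3}}{83} + \frac{52}{-61}\right) 2 \cdot 24 \frac{1}{11 + 24} = \left(\frac{1}{2} \left(- \frac{1}{3}\right) \frac{1}{83} + 52 \left(- \frac{1}{61}\right)\right) 2 \cdot 24 \cdot \frac{1}{35} = \left(\left(- \frac{1}{6}\right) \frac{1}{83} - \frac{52}{61}\right) 2 \cdot 24 \cdot \frac{1}{35} = \left(- \frac{1}{498} - \frac{52}{61}\right) \frac{48}{35} = \left(- \frac{25957}{30378}\right) \frac{48}{35} = - \frac{207656}{177205}$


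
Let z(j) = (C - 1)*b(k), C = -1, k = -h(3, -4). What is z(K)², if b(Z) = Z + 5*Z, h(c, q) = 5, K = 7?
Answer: 3600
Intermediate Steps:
k = -5 (k = -1*5 = -5)
b(Z) = 6*Z
z(j) = 60 (z(j) = (-1 - 1)*(6*(-5)) = -2*(-30) = 60)
z(K)² = 60² = 3600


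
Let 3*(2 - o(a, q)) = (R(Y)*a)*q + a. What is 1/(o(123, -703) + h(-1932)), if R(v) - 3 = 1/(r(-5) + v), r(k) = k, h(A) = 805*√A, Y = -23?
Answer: 66954076/6699474432289 - 1262240*I*√483/6699474432289 ≈ 9.9939e-6 - 4.1407e-6*I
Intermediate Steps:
R(v) = 3 + 1/(-5 + v)
o(a, q) = 2 - a/3 - 83*a*q/84 (o(a, q) = 2 - ((((-14 + 3*(-23))/(-5 - 23))*a)*q + a)/3 = 2 - ((((-14 - 69)/(-28))*a)*q + a)/3 = 2 - (((-1/28*(-83))*a)*q + a)/3 = 2 - ((83*a/28)*q + a)/3 = 2 - (83*a*q/28 + a)/3 = 2 - (a + 83*a*q/28)/3 = 2 + (-a/3 - 83*a*q/84) = 2 - a/3 - 83*a*q/84)
1/(o(123, -703) + h(-1932)) = 1/((2 - ⅓*123 - 83/84*123*(-703)) + 805*√(-1932)) = 1/((2 - 41 + 2392309/28) + 805*(2*I*√483)) = 1/(2391217/28 + 1610*I*√483)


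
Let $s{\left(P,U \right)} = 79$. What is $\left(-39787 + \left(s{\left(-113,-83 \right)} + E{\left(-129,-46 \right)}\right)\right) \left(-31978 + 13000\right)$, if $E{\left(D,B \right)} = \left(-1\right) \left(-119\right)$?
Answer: $751320042$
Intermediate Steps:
$E{\left(D,B \right)} = 119$
$\left(-39787 + \left(s{\left(-113,-83 \right)} + E{\left(-129,-46 \right)}\right)\right) \left(-31978 + 13000\right) = \left(-39787 + \left(79 + 119\right)\right) \left(-31978 + 13000\right) = \left(-39787 + 198\right) \left(-18978\right) = \left(-39589\right) \left(-18978\right) = 751320042$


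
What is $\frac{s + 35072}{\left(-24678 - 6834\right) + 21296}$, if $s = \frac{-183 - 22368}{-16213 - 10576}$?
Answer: $- \frac{939566359}{273676424} \approx -3.4331$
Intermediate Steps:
$s = \frac{22551}{26789}$ ($s = - \frac{22551}{-26789} = \left(-22551\right) \left(- \frac{1}{26789}\right) = \frac{22551}{26789} \approx 0.8418$)
$\frac{s + 35072}{\left(-24678 - 6834\right) + 21296} = \frac{\frac{22551}{26789} + 35072}{\left(-24678 - 6834\right) + 21296} = \frac{939566359}{26789 \left(-31512 + 21296\right)} = \frac{939566359}{26789 \left(-10216\right)} = \frac{939566359}{26789} \left(- \frac{1}{10216}\right) = - \frac{939566359}{273676424}$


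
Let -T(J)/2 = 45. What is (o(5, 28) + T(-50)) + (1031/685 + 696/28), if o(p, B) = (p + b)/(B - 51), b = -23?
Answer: -6931979/110285 ≈ -62.855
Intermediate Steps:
T(J) = -90 (T(J) = -2*45 = -90)
o(p, B) = (-23 + p)/(-51 + B) (o(p, B) = (p - 23)/(B - 51) = (-23 + p)/(-51 + B))
(o(5, 28) + T(-50)) + (1031/685 + 696/28) = ((-23 + 5)/(-51 + 28) - 90) + (1031/685 + 696/28) = (-18/(-23) - 90) + (1031*(1/685) + 696*(1/28)) = (-1/23*(-18) - 90) + (1031/685 + 174/7) = (18/23 - 90) + 126407/4795 = -2052/23 + 126407/4795 = -6931979/110285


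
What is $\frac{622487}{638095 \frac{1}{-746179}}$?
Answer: $- \frac{464486727173}{638095} \approx -7.2793 \cdot 10^{5}$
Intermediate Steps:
$\frac{622487}{638095 \frac{1}{-746179}} = \frac{622487}{638095 \left(- \frac{1}{746179}\right)} = \frac{622487}{- \frac{638095}{746179}} = 622487 \left(- \frac{746179}{638095}\right) = - \frac{464486727173}{638095}$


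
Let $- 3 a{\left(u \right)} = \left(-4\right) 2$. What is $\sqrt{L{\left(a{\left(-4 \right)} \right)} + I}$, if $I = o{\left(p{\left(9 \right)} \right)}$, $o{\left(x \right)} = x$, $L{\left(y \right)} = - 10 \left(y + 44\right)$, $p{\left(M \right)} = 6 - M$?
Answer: $\frac{i \sqrt{4227}}{3} \approx 21.672 i$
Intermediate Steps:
$a{\left(u \right)} = \frac{8}{3}$ ($a{\left(u \right)} = - \frac{\left(-4\right) 2}{3} = \left(- \frac{1}{3}\right) \left(-8\right) = \frac{8}{3}$)
$L{\left(y \right)} = -440 - 10 y$ ($L{\left(y \right)} = - 10 \left(44 + y\right) = -440 - 10 y$)
$I = -3$ ($I = 6 - 9 = -3$)
$\sqrt{L{\left(a{\left(-4 \right)} \right)} + I} = \sqrt{\left(-440 - \frac{80}{3}\right) - 3} = \sqrt{- \frac{1400}{3} - 3} = \sqrt{- \frac{1409}{3}} = \frac{i \sqrt{4227}}{3}$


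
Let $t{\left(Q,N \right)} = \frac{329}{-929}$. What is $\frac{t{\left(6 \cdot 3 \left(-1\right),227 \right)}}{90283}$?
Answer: $- \frac{329}{83872907} \approx -3.9226 \cdot 10^{-6}$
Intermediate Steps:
$t{\left(Q,N \right)} = - \frac{329}{929}$ ($t{\left(Q,N \right)} = 329 \left(- \frac{1}{929}\right) = - \frac{329}{929}$)
$\frac{t{\left(6 \cdot 3 \left(-1\right),227 \right)}}{90283} = - \frac{329}{929 \cdot 90283} = \left(- \frac{329}{929}\right) \frac{1}{90283} = - \frac{329}{83872907}$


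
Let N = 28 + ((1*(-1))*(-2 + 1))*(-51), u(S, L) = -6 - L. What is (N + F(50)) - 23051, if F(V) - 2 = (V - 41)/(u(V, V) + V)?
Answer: -46147/2 ≈ -23074.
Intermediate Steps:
F(V) = 53/6 - V/6 (F(V) = 2 + (V - 41)/((-6 - V) + V) = 2 + (-41 + V)/(-6) = 2 + (-41 + V)*(-⅙) = 2 + (41/6 - V/6) = 53/6 - V/6)
N = -23 (N = 28 - 1*(-1)*(-51) = 28 + 1*(-51) = 28 - 51 = -23)
(N + F(50)) - 23051 = (-23 + (53/6 - ⅙*50)) - 23051 = (-23 + (53/6 - 25/3)) - 23051 = (-23 + ½) - 23051 = -45/2 - 23051 = -46147/2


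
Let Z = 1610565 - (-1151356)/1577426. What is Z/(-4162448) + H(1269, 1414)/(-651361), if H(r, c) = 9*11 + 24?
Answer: -827810832781348955/2138403083617666064 ≈ -0.38712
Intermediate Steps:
H(r, c) = 123 (H(r, c) = 99 + 24 = 123)
Z = 1270274128523/788713 (Z = 1610565 - (-1151356)/1577426 = 1610565 - 1*(-575678/788713) = 1610565 + 575678/788713 = 1270274128523/788713 ≈ 1.6106e+6)
Z/(-4162448) + H(1269, 1414)/(-651361) = (1270274128523/788713)/(-4162448) + 123/(-651361) = (1270274128523/788713)*(-1/4162448) + 123*(-1/651361) = -1270274128523/3282976849424 - 123/651361 = -827810832781348955/2138403083617666064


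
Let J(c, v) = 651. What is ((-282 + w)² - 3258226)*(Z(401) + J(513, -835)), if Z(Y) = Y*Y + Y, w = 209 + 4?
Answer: -526583070645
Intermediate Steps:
w = 213
Z(Y) = Y + Y² (Z(Y) = Y² + Y = Y + Y²)
((-282 + w)² - 3258226)*(Z(401) + J(513, -835)) = ((-282 + 213)² - 3258226)*(401*(1 + 401) + 651) = ((-69)² - 3258226)*(401*402 + 651) = (4761 - 3258226)*(161202 + 651) = -3253465*161853 = -526583070645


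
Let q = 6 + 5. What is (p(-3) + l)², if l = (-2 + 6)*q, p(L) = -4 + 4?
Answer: 1936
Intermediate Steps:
q = 11
p(L) = 0
l = 44 (l = (-2 + 6)*11 = 4*11 = 44)
(p(-3) + l)² = (0 + 44)² = 44² = 1936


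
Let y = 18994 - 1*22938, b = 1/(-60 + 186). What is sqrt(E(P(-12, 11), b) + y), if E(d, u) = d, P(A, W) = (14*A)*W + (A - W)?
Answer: I*sqrt(5815) ≈ 76.256*I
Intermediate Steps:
b = 1/126 ≈ 0.0079365
P(A, W) = A - W + 14*A*W (P(A, W) = 14*A*W + (A - W) = A - W + 14*A*W)
y = -3944 (y = 18994 - 22938 = -3944)
sqrt(E(P(-12, 11), b) + y) = sqrt((-12 - 1*11 + 14*(-12)*11) - 3944) = sqrt((-12 - 11 - 1848) - 3944) = sqrt(-1871 - 3944) = sqrt(-5815) = I*sqrt(5815)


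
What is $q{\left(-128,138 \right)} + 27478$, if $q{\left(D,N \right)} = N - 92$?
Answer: $27524$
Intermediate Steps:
$q{\left(D,N \right)} = -92 + N$ ($q{\left(D,N \right)} = N - 92 = -92 + N$)
$q{\left(-128,138 \right)} + 27478 = \left(-92 + 138\right) + 27478 = 46 + 27478 = 27524$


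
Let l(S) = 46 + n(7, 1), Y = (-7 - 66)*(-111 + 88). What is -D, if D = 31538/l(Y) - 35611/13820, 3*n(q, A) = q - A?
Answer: -54268229/82920 ≈ -654.46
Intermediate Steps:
n(q, A) = -A/3 + q/3 (n(q, A) = (q - A)/3 = -A/3 + q/3)
Y = 1679 (Y = -73*(-23) = 1679)
l(S) = 48 (l(S) = 46 + (-⅓*1 + (⅓)*7) = 46 + (-⅓ + 7/3) = 46 + 2 = 48)
D = 54268229/82920 (D = 31538/48 - 35611/13820 = 31538*(1/48) - 35611*1/13820 = 15769/24 - 35611/13820 = 54268229/82920 ≈ 654.46)
-D = -1*54268229/82920 = -54268229/82920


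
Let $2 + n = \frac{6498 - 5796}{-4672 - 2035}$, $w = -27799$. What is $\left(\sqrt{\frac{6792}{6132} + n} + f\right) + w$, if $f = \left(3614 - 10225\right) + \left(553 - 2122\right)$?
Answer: $-35979 + \frac{i \sqrt{11711396218578}}{3427277} \approx -35979.0 + 0.99852 i$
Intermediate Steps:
$f = -8180$ ($f = -6611 + \left(553 - 2122\right) = -6611 - 1569 = -8180$)
$n = - \frac{14116}{6707}$ ($n = -2 + \frac{6498 - 5796}{-4672 - 2035} = -2 + \frac{702}{-6707} = -2 + 702 \left(- \frac{1}{6707}\right) = -2 - \frac{702}{6707} = - \frac{14116}{6707} \approx -2.1047$)
$\left(\sqrt{\frac{6792}{6132} + n} + f\right) + w = \left(\sqrt{\frac{6792}{6132} - \frac{14116}{6707}} - 8180\right) - 27799 = \left(\sqrt{6792 \cdot \frac{1}{6132} - \frac{14116}{6707}} - 8180\right) - 27799 = \left(\sqrt{\frac{566}{511} - \frac{14116}{6707}} - 8180\right) - 27799 = \left(\sqrt{- \frac{3417114}{3427277}} - 8180\right) - 27799 = \left(\frac{i \sqrt{11711396218578}}{3427277} - 8180\right) - 27799 = \left(-8180 + \frac{i \sqrt{11711396218578}}{3427277}\right) - 27799 = -35979 + \frac{i \sqrt{11711396218578}}{3427277}$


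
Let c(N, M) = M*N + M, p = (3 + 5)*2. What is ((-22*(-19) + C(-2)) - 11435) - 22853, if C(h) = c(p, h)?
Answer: -33904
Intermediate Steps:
p = 16 (p = 8*2 = 16)
c(N, M) = M + M*N
C(h) = 17*h (C(h) = h*(1 + 16) = h*17 = 17*h)
((-22*(-19) + C(-2)) - 11435) - 22853 = ((-22*(-19) + 17*(-2)) - 11435) - 22853 = ((418 - 34) - 11435) - 22853 = (384 - 11435) - 22853 = -11051 - 22853 = -33904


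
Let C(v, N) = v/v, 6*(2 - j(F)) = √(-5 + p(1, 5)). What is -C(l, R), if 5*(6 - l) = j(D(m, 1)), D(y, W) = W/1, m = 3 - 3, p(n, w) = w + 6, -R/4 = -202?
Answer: -1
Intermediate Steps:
R = 808 (R = -4*(-202) = 808)
p(n, w) = 6 + w
m = 0
D(y, W) = W (D(y, W) = W*1 = W)
j(F) = 2 - √6/6 (j(F) = 2 - √(-5 + (6 + 5))/6 = 2 - √(-5 + 11)/6 = 2 - √6/6)
l = 28/5 + √6/30 (l = 6 - (2 - √6/6)/5 = 6 + (-⅖ + √6/30) = 28/5 + √6/30 ≈ 5.6816)
C(v, N) = 1
-C(l, R) = -1*1 = -1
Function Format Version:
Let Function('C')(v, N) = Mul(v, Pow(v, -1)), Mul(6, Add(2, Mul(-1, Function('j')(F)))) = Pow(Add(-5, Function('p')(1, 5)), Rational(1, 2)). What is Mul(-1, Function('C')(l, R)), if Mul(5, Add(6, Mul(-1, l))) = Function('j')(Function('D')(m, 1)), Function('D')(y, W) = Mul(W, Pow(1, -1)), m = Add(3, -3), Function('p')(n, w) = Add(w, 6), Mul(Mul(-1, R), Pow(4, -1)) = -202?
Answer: -1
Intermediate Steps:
R = 808 (R = Mul(-4, -202) = 808)
Function('p')(n, w) = Add(6, w)
m = 0
Function('D')(y, W) = W (Function('D')(y, W) = Mul(W, 1) = W)
Function('j')(F) = Add(2, Mul(Rational(-1, 6), Pow(6, Rational(1, 2)))) (Function('j')(F) = Add(2, Mul(Rational(-1, 6), Pow(Add(-5, Add(6, 5)), Rational(1, 2)))) = Add(2, Mul(Rational(-1, 6), Pow(Add(-5, 11), Rational(1, 2)))) = Add(2, Mul(Rational(-1, 6), Pow(6, Rational(1, 2)))))
l = Add(Rational(28, 5), Mul(Rational(1, 30), Pow(6, Rational(1, 2)))) (l = Add(6, Mul(Rational(-1, 5), Add(2, Mul(Rational(-1, 6), Pow(6, Rational(1, 2)))))) = Add(6, Add(Rational(-2, 5), Mul(Rational(1, 30), Pow(6, Rational(1, 2))))) = Add(Rational(28, 5), Mul(Rational(1, 30), Pow(6, Rational(1, 2)))) ≈ 5.6816)
Function('C')(v, N) = 1
Mul(-1, Function('C')(l, R)) = Mul(-1, 1) = -1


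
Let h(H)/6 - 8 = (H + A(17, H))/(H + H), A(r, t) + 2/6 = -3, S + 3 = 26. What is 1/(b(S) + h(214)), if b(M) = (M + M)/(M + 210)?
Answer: 24931/1275238 ≈ 0.019550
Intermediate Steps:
S = 23 (S = -3 + 26 = 23)
A(r, t) = -10/3 (A(r, t) = -⅓ - 3 = -10/3)
b(M) = 2*M/(210 + M) (b(M) = (2*M)/(210 + M) = 2*M/(210 + M))
h(H) = 48 + 3*(-10/3 + H)/H (h(H) = 48 + 6*((H - 10/3)/(H + H)) = 48 + 6*((-10/3 + H)/((2*H))) = 48 + 6*((-10/3 + H)*(1/(2*H))) = 48 + 6*((-10/3 + H)/(2*H)) = 48 + 3*(-10/3 + H)/H)
1/(b(S) + h(214)) = 1/(2*23/(210 + 23) + (51 - 10/214)) = 1/(2*23/233 + (51 - 10*1/214)) = 1/(2*23*(1/233) + (51 - 5/107)) = 1/(46/233 + 5452/107) = 1/(1275238/24931) = 24931/1275238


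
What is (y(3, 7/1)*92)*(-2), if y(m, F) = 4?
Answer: -736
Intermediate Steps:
(y(3, 7/1)*92)*(-2) = (4*92)*(-2) = 368*(-2) = -736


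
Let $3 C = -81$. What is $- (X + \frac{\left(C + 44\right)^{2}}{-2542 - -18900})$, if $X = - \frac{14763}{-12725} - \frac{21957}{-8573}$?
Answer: $- \frac{6672319642417}{1784517530150} \approx -3.739$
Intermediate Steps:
$X = \frac{405966024}{109091425}$ ($X = \left(-14763\right) \left(- \frac{1}{12725}\right) - - \frac{21957}{8573} = \frac{14763}{12725} + \frac{21957}{8573} = \frac{405966024}{109091425} \approx 3.7213$)
$C = -27$ ($C = \frac{1}{3} \left(-81\right) = -27$)
$- (X + \frac{\left(C + 44\right)^{2}}{-2542 - -18900}) = - (\frac{405966024}{109091425} + \frac{\left(-27 + 44\right)^{2}}{-2542 - -18900}) = - (\frac{405966024}{109091425} + \frac{17^{2}}{-2542 + 18900}) = - (\frac{405966024}{109091425} + \frac{289}{16358}) = \left(-1\right) \frac{6672319642417}{1784517530150} = - \frac{6672319642417}{1784517530150}$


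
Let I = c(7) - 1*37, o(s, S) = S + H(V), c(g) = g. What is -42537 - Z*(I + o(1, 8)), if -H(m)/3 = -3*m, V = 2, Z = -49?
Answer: -42733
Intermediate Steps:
H(m) = 9*m (H(m) = -(-9)*m = 9*m)
o(s, S) = 18 + S (o(s, S) = S + 9*2 = S + 18 = 18 + S)
I = -30 (I = 7 - 1*37 = 7 - 37 = -30)
-42537 - Z*(I + o(1, 8)) = -42537 - (-49)*(-30 + (18 + 8)) = -42537 - (-49)*(-30 + 26) = -42537 - (-49)*(-4) = -42537 - 1*196 = -42537 - 196 = -42733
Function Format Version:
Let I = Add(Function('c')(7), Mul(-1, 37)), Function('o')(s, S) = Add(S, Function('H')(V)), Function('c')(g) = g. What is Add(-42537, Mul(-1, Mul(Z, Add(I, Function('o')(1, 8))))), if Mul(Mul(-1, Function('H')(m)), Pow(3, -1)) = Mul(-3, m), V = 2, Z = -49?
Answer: -42733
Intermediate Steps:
Function('H')(m) = Mul(9, m) (Function('H')(m) = Mul(-3, Mul(-3, m)) = Mul(9, m))
Function('o')(s, S) = Add(18, S) (Function('o')(s, S) = Add(S, Mul(9, 2)) = Add(S, 18) = Add(18, S))
I = -30 (I = Add(7, Mul(-1, 37)) = Add(7, -37) = -30)
Add(-42537, Mul(-1, Mul(Z, Add(I, Function('o')(1, 8))))) = Add(-42537, Mul(-1, Mul(-49, Add(-30, Add(18, 8))))) = Add(-42537, Mul(-1, Mul(-49, Add(-30, 26)))) = Add(-42537, Mul(-1, Mul(-49, -4))) = Add(-42537, Mul(-1, 196)) = Add(-42537, -196) = -42733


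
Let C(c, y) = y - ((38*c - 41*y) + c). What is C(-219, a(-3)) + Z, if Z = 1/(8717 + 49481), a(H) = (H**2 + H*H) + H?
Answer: 533733859/58198 ≈ 9171.0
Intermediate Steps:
a(H) = H + 2*H**2 (a(H) = (H**2 + H**2) + H = 2*H**2 + H = H + 2*H**2)
Z = 1/58198 ≈ 1.7183e-5
C(c, y) = -39*c + 42*y (C(c, y) = y - ((-41*y + 38*c) + c) = y - (-41*y + 39*c) = y + (-39*c + 41*y) = -39*c + 42*y)
C(-219, a(-3)) + Z = (-39*(-219) + 42*(-3*(1 + 2*(-3)))) + 1/58198 = (8541 + 42*(-3*(1 - 6))) + 1/58198 = (8541 + 42*(-3*(-5))) + 1/58198 = (8541 + 42*15) + 1/58198 = (8541 + 630) + 1/58198 = 9171 + 1/58198 = 533733859/58198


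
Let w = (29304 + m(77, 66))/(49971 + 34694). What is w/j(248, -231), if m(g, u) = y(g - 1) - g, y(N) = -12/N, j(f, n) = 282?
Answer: 7933/6480501 ≈ 0.0012241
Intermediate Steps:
m(g, u) = -g - 12/(-1 + g) (m(g, u) = -12/(g - 1) - g = -12/(-1 + g) - g = -g - 12/(-1 + g))
w = 15866/45961 (w = (29304 + (-12 + 77 - 1*77**2)/(-1 + 77))/(49971 + 34694) = (29304 + (-12 + 77 - 1*5929)/76)/84665 = (29304 + (-12 + 77 - 5929)/76)*(1/84665) = (29304 + (1/76)*(-5864))*(1/84665) = (29304 - 1466/19)*(1/84665) = (555310/19)*(1/84665) = 15866/45961 ≈ 0.34521)
w/j(248, -231) = (15866/45961)/282 = (15866/45961)*(1/282) = 7933/6480501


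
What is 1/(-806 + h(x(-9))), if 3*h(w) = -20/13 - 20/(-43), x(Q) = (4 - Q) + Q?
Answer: -559/450754 ≈ -0.0012401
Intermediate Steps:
x(Q) = 4
h(w) = -200/559 (h(w) = (-20/13 - 20/(-43))/3 = (-20*1/13 - 20*(-1/43))/3 = (-20/13 + 20/43)/3 = (⅓)*(-600/559) = -200/559)
1/(-806 + h(x(-9))) = 1/(-806 - 200/559) = 1/(-450754/559) = -559/450754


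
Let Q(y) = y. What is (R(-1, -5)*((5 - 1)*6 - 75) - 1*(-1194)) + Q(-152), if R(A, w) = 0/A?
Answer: 1042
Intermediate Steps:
R(A, w) = 0
(R(-1, -5)*((5 - 1)*6 - 75) - 1*(-1194)) + Q(-152) = (0*((5 - 1)*6 - 75) - 1*(-1194)) - 152 = (0*(4*6 - 75) + 1194) - 152 = (0*(24 - 75) + 1194) - 152 = (0*(-51) + 1194) - 152 = (0 + 1194) - 152 = 1194 - 152 = 1042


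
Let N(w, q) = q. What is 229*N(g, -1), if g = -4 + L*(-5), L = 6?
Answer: -229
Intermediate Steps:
g = -34 (g = -4 + 6*(-5) = -4 - 30 = -34)
229*N(g, -1) = 229*(-1) = -229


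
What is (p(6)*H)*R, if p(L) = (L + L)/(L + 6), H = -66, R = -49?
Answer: 3234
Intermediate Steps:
p(L) = 2*L/(6 + L) (p(L) = (2*L)/(6 + L) = 2*L/(6 + L))
(p(6)*H)*R = ((2*6/(6 + 6))*(-66))*(-49) = ((2*6/12)*(-66))*(-49) = ((2*6*(1/12))*(-66))*(-49) = (1*(-66))*(-49) = -66*(-49) = 3234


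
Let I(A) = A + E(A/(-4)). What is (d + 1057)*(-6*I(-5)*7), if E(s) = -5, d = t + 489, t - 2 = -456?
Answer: 458640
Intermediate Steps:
t = -454 (t = 2 - 456 = -454)
d = 35 (d = -454 + 489 = 35)
I(A) = -5 + A (I(A) = A - 5 = -5 + A)
(d + 1057)*(-6*I(-5)*7) = (35 + 1057)*(-6*(-5 - 5)*7) = 1092*(-6*(-10)*7) = 1092*(60*7) = 1092*420 = 458640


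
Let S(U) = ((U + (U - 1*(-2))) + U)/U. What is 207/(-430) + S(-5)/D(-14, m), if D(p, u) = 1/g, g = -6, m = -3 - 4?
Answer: -1383/86 ≈ -16.081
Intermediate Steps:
m = -7
S(U) = (2 + 3*U)/U (S(U) = ((U + (U + 2)) + U)/U = ((U + (2 + U)) + U)/U = ((2 + 2*U) + U)/U = (2 + 3*U)/U)
D(p, u) = -⅙ (D(p, u) = 1/(-6) = -⅙)
207/(-430) + S(-5)/D(-14, m) = 207/(-430) + (3 + 2/(-5))/(-⅙) = 207*(-1/430) + (3 + 2*(-⅕))*(-6) = -207/430 + (3 - ⅖)*(-6) = -207/430 + (13/5)*(-6) = -207/430 - 78/5 = -1383/86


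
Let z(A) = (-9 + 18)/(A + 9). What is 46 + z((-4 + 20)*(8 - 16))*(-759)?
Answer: 12305/119 ≈ 103.40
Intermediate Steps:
z(A) = 9/(9 + A)
46 + z((-4 + 20)*(8 - 16))*(-759) = 46 + (9/(9 + (-4 + 20)*(8 - 16)))*(-759) = 46 + (9/(9 + 16*(-8)))*(-759) = 46 + (9/(9 - 128))*(-759) = 46 + (9/(-119))*(-759) = 46 + (9*(-1/119))*(-759) = 46 - 9/119*(-759) = 46 + 6831/119 = 12305/119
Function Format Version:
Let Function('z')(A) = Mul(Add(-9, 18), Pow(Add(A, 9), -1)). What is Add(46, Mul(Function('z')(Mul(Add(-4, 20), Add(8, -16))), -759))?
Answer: Rational(12305, 119) ≈ 103.40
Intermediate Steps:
Function('z')(A) = Mul(9, Pow(Add(9, A), -1))
Add(46, Mul(Function('z')(Mul(Add(-4, 20), Add(8, -16))), -759)) = Add(46, Mul(Mul(9, Pow(Add(9, Mul(Add(-4, 20), Add(8, -16))), -1)), -759)) = Add(46, Mul(Mul(9, Pow(Add(9, Mul(16, -8)), -1)), -759)) = Add(46, Mul(Mul(9, Pow(Add(9, -128), -1)), -759)) = Add(46, Mul(Mul(9, Pow(-119, -1)), -759)) = Add(46, Mul(Mul(9, Rational(-1, 119)), -759)) = Add(46, Mul(Rational(-9, 119), -759)) = Add(46, Rational(6831, 119)) = Rational(12305, 119)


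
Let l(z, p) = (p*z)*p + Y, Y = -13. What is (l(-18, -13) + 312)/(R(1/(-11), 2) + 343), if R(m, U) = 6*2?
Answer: -2743/355 ≈ -7.7268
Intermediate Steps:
R(m, U) = 12
l(z, p) = -13 + z*p² (l(z, p) = (p*z)*p - 13 = z*p² - 13 = -13 + z*p²)
(l(-18, -13) + 312)/(R(1/(-11), 2) + 343) = ((-13 - 18*(-13)²) + 312)/(12 + 343) = ((-13 - 18*169) + 312)/355 = ((-13 - 3042) + 312)*(1/355) = (-3055 + 312)*(1/355) = -2743*1/355 = -2743/355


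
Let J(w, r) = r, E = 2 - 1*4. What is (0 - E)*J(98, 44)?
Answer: 88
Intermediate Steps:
E = -2 (E = 2 - 4 = -2)
(0 - E)*J(98, 44) = (0 - 1*(-2))*44 = (0 + 2)*44 = 2*44 = 88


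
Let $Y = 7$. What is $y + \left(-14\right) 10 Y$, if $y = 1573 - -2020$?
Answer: $2613$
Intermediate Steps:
$y = 3593$ ($y = 1573 + 2020 = 3593$)
$y + \left(-14\right) 10 Y = 3593 + \left(-14\right) 10 \cdot 7 = 3593 - 980 = 2613$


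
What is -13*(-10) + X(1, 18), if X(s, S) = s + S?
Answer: 149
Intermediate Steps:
X(s, S) = S + s
-13*(-10) + X(1, 18) = -13*(-10) + (18 + 1) = 130 + 19 = 149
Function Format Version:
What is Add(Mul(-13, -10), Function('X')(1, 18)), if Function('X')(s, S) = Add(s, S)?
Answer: 149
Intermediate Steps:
Function('X')(s, S) = Add(S, s)
Add(Mul(-13, -10), Function('X')(1, 18)) = Add(Mul(-13, -10), Add(18, 1)) = Add(130, 19) = 149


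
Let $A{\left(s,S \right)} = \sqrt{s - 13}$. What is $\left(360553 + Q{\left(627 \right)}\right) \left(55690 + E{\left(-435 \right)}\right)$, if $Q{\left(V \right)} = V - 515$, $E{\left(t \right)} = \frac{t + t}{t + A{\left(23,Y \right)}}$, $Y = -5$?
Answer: $\frac{760120371919400}{37843} + \frac{62755710 \sqrt{10}}{37843} \approx 2.0086 \cdot 10^{10}$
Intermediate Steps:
$A{\left(s,S \right)} = \sqrt{-13 + s}$
$E{\left(t \right)} = \frac{2 t}{t + \sqrt{10}}$ ($E{\left(t \right)} = \frac{t + t}{t + \sqrt{-13 + 23}} = \frac{2 t}{t + \sqrt{10}}$)
$Q{\left(V \right)} = -515 + V$
$\left(360553 + Q{\left(627 \right)}\right) \left(55690 + E{\left(-435 \right)}\right) = \left(360553 + \left(-515 + 627\right)\right) \left(55690 + 2 \left(-435\right) \frac{1}{-435 + \sqrt{10}}\right) = \left(360553 + 112\right) \left(55690 - \frac{870}{-435 + \sqrt{10}}\right) = 360665 \left(55690 - \frac{870}{-435 + \sqrt{10}}\right) = 20085433850 - \frac{313778550}{-435 + \sqrt{10}}$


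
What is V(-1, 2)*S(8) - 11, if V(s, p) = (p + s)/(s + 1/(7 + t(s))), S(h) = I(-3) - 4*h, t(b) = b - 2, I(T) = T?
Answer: 107/3 ≈ 35.667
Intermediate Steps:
t(b) = -2 + b
S(h) = -3 - 4*h
V(s, p) = (p + s)/(s + 1/(5 + s)) (V(s, p) = (p + s)/(s + 1/(7 + (-2 + s))) = (p + s)/(s + 1/(5 + s)))
V(-1, 2)*S(8) - 11 = (((-1)**2 + 5*2 + 5*(-1) + 2*(-1))/(1 + (-1)**2 + 5*(-1)))*(-3 - 4*8) - 11 = ((1 + 10 - 5 - 2)/(1 + 1 - 5))*(-3 - 32) - 11 = (4/(-3))*(-35) - 11 = -1/3*4*(-35) - 11 = -4/3*(-35) - 11 = 140/3 - 11 = 107/3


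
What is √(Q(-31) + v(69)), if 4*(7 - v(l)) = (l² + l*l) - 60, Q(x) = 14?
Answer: 3*I*√1042/2 ≈ 48.42*I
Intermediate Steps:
v(l) = 22 - l²/2 (v(l) = 7 - ((l² + l*l) - 60)/4 = 7 - ((l² + l²) - 60)/4 = 7 - (2*l² - 60)/4 = 7 - (-60 + 2*l²)/4 = 7 + (15 - l²/2) = 22 - l²/2)
√(Q(-31) + v(69)) = √(14 + (22 - ½*69²)) = √(14 + (22 - ½*4761)) = √(14 + (22 - 4761/2)) = √(14 - 4717/2) = √(-4689/2) = 3*I*√1042/2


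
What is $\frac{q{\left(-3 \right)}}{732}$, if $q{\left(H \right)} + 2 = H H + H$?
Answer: $\frac{1}{183} \approx 0.0054645$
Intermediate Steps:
$q{\left(H \right)} = -2 + H + H^{2}$ ($q{\left(H \right)} = -2 + \left(H H + H\right) = -2 + \left(H^{2} + H\right) = -2 + \left(H + H^{2}\right) = -2 + H + H^{2}$)
$\frac{q{\left(-3 \right)}}{732} = \frac{-2 - 3 + \left(-3\right)^{2}}{732} = \left(-2 - 3 + 9\right) \frac{1}{732} = 4 \cdot \frac{1}{732} = \frac{1}{183}$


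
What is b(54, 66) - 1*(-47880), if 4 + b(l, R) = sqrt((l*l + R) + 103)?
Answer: 47876 + sqrt(3085) ≈ 47932.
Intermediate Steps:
b(l, R) = -4 + sqrt(103 + R + l**2) (b(l, R) = -4 + sqrt((l*l + R) + 103) = -4 + sqrt((l**2 + R) + 103) = -4 + sqrt((R + l**2) + 103) = -4 + sqrt(103 + R + l**2))
b(54, 66) - 1*(-47880) = (-4 + sqrt(103 + 66 + 54**2)) - 1*(-47880) = (-4 + sqrt(103 + 66 + 2916)) + 47880 = (-4 + sqrt(3085)) + 47880 = 47876 + sqrt(3085)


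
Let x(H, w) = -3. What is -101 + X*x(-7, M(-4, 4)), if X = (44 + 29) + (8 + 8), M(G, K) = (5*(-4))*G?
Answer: -368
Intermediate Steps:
M(G, K) = -20*G
X = 89 (X = 73 + 16 = 89)
-101 + X*x(-7, M(-4, 4)) = -101 + 89*(-3) = -101 - 267 = -368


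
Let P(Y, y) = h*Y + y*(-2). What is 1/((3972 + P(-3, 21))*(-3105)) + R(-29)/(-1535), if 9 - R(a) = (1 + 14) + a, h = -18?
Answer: -56903779/3797688240 ≈ -0.014984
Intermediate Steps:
R(a) = -6 - a (R(a) = 9 - ((1 + 14) + a) = 9 - (15 + a) = 9 + (-15 - a) = -6 - a)
P(Y, y) = -18*Y - 2*y (P(Y, y) = -18*Y + y*(-2) = -18*Y - 2*y)
1/((3972 + P(-3, 21))*(-3105)) + R(-29)/(-1535) = 1/((3972 + (-18*(-3) - 2*21))*(-3105)) + (-6 - 1*(-29))/(-1535) = -1/3105/(3972 + (54 - 42)) + (-6 + 29)*(-1/1535) = -1/3105/(3972 + 12) + 23*(-1/1535) = -1/3105/3984 - 23/1535 = (1/3984)*(-1/3105) - 23/1535 = -1/12370320 - 23/1535 = -56903779/3797688240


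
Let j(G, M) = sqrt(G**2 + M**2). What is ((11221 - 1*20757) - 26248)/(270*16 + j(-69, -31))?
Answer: -77293440/9328339 + 17892*sqrt(5722)/9328339 ≈ -8.1408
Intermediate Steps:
((11221 - 1*20757) - 26248)/(270*16 + j(-69, -31)) = ((11221 - 1*20757) - 26248)/(270*16 + sqrt((-69)**2 + (-31)**2)) = ((11221 - 20757) - 26248)/(4320 + sqrt(4761 + 961)) = (-9536 - 26248)/(4320 + sqrt(5722)) = -35784/(4320 + sqrt(5722))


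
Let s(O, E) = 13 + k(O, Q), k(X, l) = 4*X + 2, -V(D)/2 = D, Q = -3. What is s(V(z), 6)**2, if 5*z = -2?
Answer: 8281/25 ≈ 331.24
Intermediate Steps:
z = -2/5 (z = (1/5)*(-2) = -2/5 ≈ -0.40000)
V(D) = -2*D
k(X, l) = 2 + 4*X
s(O, E) = 15 + 4*O (s(O, E) = 13 + (2 + 4*O) = 15 + 4*O)
s(V(z), 6)**2 = (15 + 4*(-2*(-2/5)))**2 = (15 + 4*(4/5))**2 = (15 + 16/5)**2 = (91/5)**2 = 8281/25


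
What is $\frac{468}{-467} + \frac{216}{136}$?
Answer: $\frac{4653}{7939} \approx 0.58609$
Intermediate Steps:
$\frac{468}{-467} + \frac{216}{136} = 468 \left(- \frac{1}{467}\right) + 216 \cdot \frac{1}{136} = - \frac{468}{467} + \frac{27}{17} = \frac{4653}{7939}$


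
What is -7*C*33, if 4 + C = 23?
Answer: -4389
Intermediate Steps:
C = 19 (C = -4 + 23 = 19)
-7*C*33 = -7*19*33 = -133*33 = -4389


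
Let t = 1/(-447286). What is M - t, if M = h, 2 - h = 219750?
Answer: -98290203927/447286 ≈ -2.1975e+5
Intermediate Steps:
h = -219748 (h = 2 - 1*219750 = 2 - 219750 = -219748)
t = -1/447286 ≈ -2.2357e-6
M = -219748
M - t = -219748 - 1*(-1/447286) = -219748 + 1/447286 = -98290203927/447286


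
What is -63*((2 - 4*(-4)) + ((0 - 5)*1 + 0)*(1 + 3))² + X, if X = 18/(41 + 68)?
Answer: -27450/109 ≈ -251.83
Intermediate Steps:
X = 18/109 ≈ 0.16514
-63*((2 - 4*(-4)) + ((0 - 5)*1 + 0)*(1 + 3))² + X = -63*((2 - 4*(-4)) + ((0 - 5)*1 + 0)*(1 + 3))² + 18/109 = -63*((2 + 16) + (-5*1 + 0)*4)² + 18/109 = -63*(18 + (-5 + 0)*4)² + 18/109 = -63*(18 - 5*4)² + 18/109 = -63*(18 - 20)² + 18/109 = -63*(-2)² + 18/109 = -63*4 + 18/109 = -252 + 18/109 = -27450/109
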